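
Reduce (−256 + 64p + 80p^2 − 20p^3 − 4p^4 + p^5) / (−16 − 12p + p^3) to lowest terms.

(32 − 16p − 2p^2 + p^3)/(2 + p)

Apply the Euclidean algorithm:
  p^5 − 4p^4 − 20p^3 + 80p^2 + 64p − 256 = (p^2 − 4p − 8)(p^3 − 12p − 16) + (48p^2 − 96p − 384)
  p^3 − 12p − 16 = ((1/48)p + 1/24)(48p^2 − 96p − 384) + (0)
Last nonzero remainder: 48p^2 − 96p − 384. Dividing through by 48 gives the monic gcd p^2 − 2p − 8.
Cancel p^2 − 2p − 8 from numerator and denominator to get the reduced form.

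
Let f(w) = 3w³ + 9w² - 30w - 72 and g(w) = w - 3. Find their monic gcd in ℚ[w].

w - 3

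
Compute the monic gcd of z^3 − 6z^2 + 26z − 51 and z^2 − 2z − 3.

z − 3

Euclidean algorithm in ℚ[z]:
  z^3 − 6z^2 + 26z − 51 = (z − 4)(z^2 − 2z − 3) + (21z − 63)
  z^2 − 2z − 3 = ((1/21)z + 1/21)(21z − 63) + (0)
Last nonzero remainder: 21z − 63. Dividing through by 21 gives the monic gcd z − 3.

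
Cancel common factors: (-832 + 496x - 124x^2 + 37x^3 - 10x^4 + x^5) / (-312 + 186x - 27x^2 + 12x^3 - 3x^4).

(-16 + 8x - x^2)/(-6 + 3x)

Repeated division with remainder:
  x^5 - 10x^4 + 37x^3 - 124x^2 + 496x - 832 = (-(1/3)x + 2)(-3x^4 + 12x^3 - 27x^2 + 186x - 312) + (4x^3 - 8x^2 + 20x - 208)
  -3x^4 + 12x^3 - 27x^2 + 186x - 312 = (-(3/4)x + 3/2)(4x^3 - 8x^2 + 20x - 208) + (0)
Last nonzero remainder: 4x^3 - 8x^2 + 20x - 208. Dividing through by 4 gives the monic gcd x^3 - 2x^2 + 5x - 52.
Cancel x^3 - 2x^2 + 5x - 52 from numerator and denominator to get the reduced form.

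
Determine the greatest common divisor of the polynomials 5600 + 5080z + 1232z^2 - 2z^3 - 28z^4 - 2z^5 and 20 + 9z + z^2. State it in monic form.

20 + 9z + z^2

Euclidean algorithm in ℚ[z]:
  -2z^5 - 28z^4 - 2z^3 + 1232z^2 + 5080z + 5600 = (-2z^3 - 10z^2 + 128z + 280)(z^2 + 9z + 20) + (0)
The last nonzero remainder z^2 + 9z + 20 is already monic.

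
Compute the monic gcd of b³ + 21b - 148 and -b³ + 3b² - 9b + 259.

b² + 4b + 37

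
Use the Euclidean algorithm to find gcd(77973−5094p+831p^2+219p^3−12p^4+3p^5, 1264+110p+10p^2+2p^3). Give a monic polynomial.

Apply the Euclidean algorithm:
  3p^5−12p^4+219p^3+831p^2−5094p+77973 = ((3/2)p^2−(27/2)p+189/2)(2p^3+10p^2+110p+1264) + (−525p^2+1575p−41475)
  2p^3+10p^2+110p+1264 = (−(2/525)p−16/525)(−525p^2+1575p−41475) + (0)
Last nonzero remainder: −525p^2+1575p−41475. Dividing through by −525 gives the monic gcd p^2−3p+79.

79−3p+p^2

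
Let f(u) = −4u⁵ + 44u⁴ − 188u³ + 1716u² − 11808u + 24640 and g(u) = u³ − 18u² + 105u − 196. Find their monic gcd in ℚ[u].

u² − 11u + 28

Repeated division with remainder:
  −4u⁵ + 44u⁴ − 188u³ + 1716u² − 11808u + 24640 = (−4u² − 28u − 272)(u³ − 18u² + 105u − 196) + (−1024u² + 11264u − 28672)
  u³ − 18u² + 105u − 196 = (−(1/1024)u + 7/1024)(−1024u² + 11264u − 28672) + (0)
Last nonzero remainder: −1024u² + 11264u − 28672. Dividing through by −1024 gives the monic gcd u² − 11u + 28.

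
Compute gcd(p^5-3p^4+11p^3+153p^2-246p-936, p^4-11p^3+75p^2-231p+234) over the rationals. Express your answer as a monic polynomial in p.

p^3-9p^2+57p-117

Repeated division with remainder:
  p^5-3p^4+11p^3+153p^2-246p-936 = (p+8)(p^4-11p^3+75p^2-231p+234) + (24p^3-216p^2+1368p-2808)
  p^4-11p^3+75p^2-231p+234 = ((1/24)p-1/12)(24p^3-216p^2+1368p-2808) + (0)
Last nonzero remainder: 24p^3-216p^2+1368p-2808. Dividing through by 24 gives the monic gcd p^3-9p^2+57p-117.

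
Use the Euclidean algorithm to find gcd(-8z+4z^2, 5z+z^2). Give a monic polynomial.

z

Repeated division with remainder:
  4z^2-8z = (4)(z^2+5z) + (-28z)
  z^2+5z = (-(1/28)z-5/28)(-28z) + (0)
Last nonzero remainder: -28z. Dividing through by -28 gives the monic gcd z.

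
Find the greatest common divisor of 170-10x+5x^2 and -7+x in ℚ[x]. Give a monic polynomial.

1

Repeated division with remainder:
  5x^2-10x+170 = (5x+25)(x-7) + (345)
  x-7 = ((1/345)x-7/345)(345) + (0)
The last nonzero remainder is the constant 345, so the polynomials are coprime and gcd = 1.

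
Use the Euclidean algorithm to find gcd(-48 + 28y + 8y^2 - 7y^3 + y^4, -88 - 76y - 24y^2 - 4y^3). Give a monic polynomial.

2 + y

By polynomial division,
  y^4 - 7y^3 + 8y^2 + 28y - 48 = (-(1/4)y + 13/4)(-4y^3 - 24y^2 - 76y - 88) + (67y^2 + 253y + 238)
  -4y^3 - 24y^2 - 76y - 88 = (-(4/67)y - 596/4489)(67y^2 + 253y + 238) + (-(126592/4489)y - 253184/4489)
  67y^2 + 253y + 238 = (-(300763/126592)y - 534191/126592)(-(126592/4489)y - 253184/4489) + (0)
Last nonzero remainder: -(126592/4489)y - 253184/4489. Dividing through by -126592/4489 gives the monic gcd y + 2.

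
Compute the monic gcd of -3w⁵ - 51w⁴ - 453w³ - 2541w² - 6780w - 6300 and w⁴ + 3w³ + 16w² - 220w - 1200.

w² + 5w + 50

Euclidean algorithm in ℚ[w]:
  -3w⁵ - 51w⁴ - 453w³ - 2541w² - 6780w - 6300 = (-3w - 42)(w⁴ + 3w³ + 16w² - 220w - 1200) + (-279w³ - 2529w² - 19620w - 56700)
  w⁴ + 3w³ + 16w² - 220w - 1200 = (-(1/279)w + 188/8649)(-279w³ - 2529w² - 19620w - 56700) + ((624/961)w² + (3120/961)w + 31200/961)
  -279w³ - 2529w² - 19620w - 56700 = (-(89373/208)w - 181629/104)((624/961)w² + (3120/961)w + 31200/961) + (0)
Last nonzero remainder: (624/961)w² + (3120/961)w + 31200/961. Dividing through by 624/961 gives the monic gcd w² + 5w + 50.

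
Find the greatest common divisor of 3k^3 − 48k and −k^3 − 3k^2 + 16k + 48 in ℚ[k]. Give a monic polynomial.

Apply the Euclidean algorithm:
  3k^3 − 48k = (−3)(−k^3 − 3k^2 + 16k + 48) + (−9k^2 + 144)
  −k^3 − 3k^2 + 16k + 48 = ((1/9)k + 1/3)(−9k^2 + 144) + (0)
Last nonzero remainder: −9k^2 + 144. Dividing through by −9 gives the monic gcd k^2 − 16.

k^2 − 16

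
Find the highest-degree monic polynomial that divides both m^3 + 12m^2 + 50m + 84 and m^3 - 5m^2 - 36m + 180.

m + 6

Apply the Euclidean algorithm:
  m^3 + 12m^2 + 50m + 84 = (m^3 - 5m^2 - 36m + 180) + (17m^2 + 86m - 96)
  m^3 - 5m^2 - 36m + 180 = ((1/17)m - 171/289)(17m^2 + 86m - 96) + ((5934/289)m + 35604/289)
  17m^2 + 86m - 96 = ((4913/5934)m - 2312/2967)((5934/289)m + 35604/289) + (0)
Last nonzero remainder: (5934/289)m + 35604/289. Dividing through by 5934/289 gives the monic gcd m + 6.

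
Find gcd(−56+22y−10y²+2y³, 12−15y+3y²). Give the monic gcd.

−4+y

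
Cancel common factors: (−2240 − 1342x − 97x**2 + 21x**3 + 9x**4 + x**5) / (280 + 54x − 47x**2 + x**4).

(32 + 5x + x**2)/(−4 + x)

Apply the Euclidean algorithm:
  x**5 + 9x**4 + 21x**3 − 97x**2 − 1342x − 2240 = (x + 9)(x**4 − 47x**2 + 54x + 280) + (68x**3 + 272x**2 − 2108x − 4760)
  x**4 − 47x**2 + 54x + 280 = ((1/68)x − 1/17)(68x**3 + 272x**2 − 2108x − 4760) + (0)
Last nonzero remainder: 68x**3 + 272x**2 − 2108x − 4760. Dividing through by 68 gives the monic gcd x**3 + 4x**2 − 31x − 70.
Cancel x**3 + 4x**2 − 31x − 70 from numerator and denominator to get the reduced form.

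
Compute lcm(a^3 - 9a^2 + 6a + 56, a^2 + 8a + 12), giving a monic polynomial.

a^4 - 3a^3 - 48a^2 + 92a + 336

Apply the Euclidean algorithm:
  a^3 - 9a^2 + 6a + 56 = (a - 17)(a^2 + 8a + 12) + (130a + 260)
  a^2 + 8a + 12 = ((1/130)a + 3/65)(130a + 260) + (0)
Last nonzero remainder: 130a + 260. Dividing through by 130 gives the monic gcd a + 2.
Then lcm(f, g) = f·g / gcd(f, g); expanding and making the result monic gives the answer.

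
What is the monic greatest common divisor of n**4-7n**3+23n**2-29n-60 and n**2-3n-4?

Apply the Euclidean algorithm:
  n**4-7n**3+23n**2-29n-60 = (n**2-4n+15)(n**2-3n-4) + (0)
The last nonzero remainder n**2-3n-4 is already monic.

n**2-3n-4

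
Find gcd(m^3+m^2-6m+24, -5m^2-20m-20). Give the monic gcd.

1

Repeated division with remainder:
  m^3+m^2-6m+24 = (-(1/5)m+3/5)(-5m^2-20m-20) + (2m+36)
  -5m^2-20m-20 = (-(5/2)m+35)(2m+36) + (-1280)
  2m+36 = (-(1/640)m-9/320)(-1280) + (0)
The last nonzero remainder is the constant -1280, so the polynomials are coprime and gcd = 1.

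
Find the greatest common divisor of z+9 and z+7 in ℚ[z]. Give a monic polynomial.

1

By polynomial division,
  z+9 = (z+7) + (2)
  z+7 = ((1/2)z+7/2)(2) + (0)
The last nonzero remainder is the constant 2, so the polynomials are coprime and gcd = 1.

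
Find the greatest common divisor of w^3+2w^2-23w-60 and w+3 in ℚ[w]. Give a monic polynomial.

w+3

Apply the Euclidean algorithm:
  w^3+2w^2-23w-60 = (w^2-w-20)(w+3) + (0)
The last nonzero remainder w+3 is already monic.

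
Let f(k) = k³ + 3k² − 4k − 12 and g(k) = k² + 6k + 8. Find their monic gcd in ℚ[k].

By polynomial division,
  k³ + 3k² − 4k − 12 = (k − 3)(k² + 6k + 8) + (6k + 12)
  k² + 6k + 8 = ((1/6)k + 2/3)(6k + 12) + (0)
Last nonzero remainder: 6k + 12. Dividing through by 6 gives the monic gcd k + 2.

k + 2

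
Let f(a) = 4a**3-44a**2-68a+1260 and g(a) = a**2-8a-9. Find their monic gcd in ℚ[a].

By polynomial division,
  4a**3-44a**2-68a+1260 = (4a-12)(a**2-8a-9) + (-128a+1152)
  a**2-8a-9 = (-(1/128)a-1/128)(-128a+1152) + (0)
Last nonzero remainder: -128a+1152. Dividing through by -128 gives the monic gcd a-9.

a-9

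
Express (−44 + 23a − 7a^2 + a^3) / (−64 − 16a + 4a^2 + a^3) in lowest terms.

(11 − 3a + a^2)/(16 + 8a + a^2)

Euclidean algorithm in ℚ[a]:
  a^3 − 7a^2 + 23a − 44 = (a^3 + 4a^2 − 16a − 64) + (−11a^2 + 39a + 20)
  a^3 + 4a^2 − 16a − 64 = (−(1/11)a − 83/121)(−11a^2 + 39a + 20) + ((1521/121)a − 6084/121)
  −11a^2 + 39a + 20 = (−(1331/1521)a − 605/1521)((1521/121)a − 6084/121) + (0)
Last nonzero remainder: (1521/121)a − 6084/121. Dividing through by 1521/121 gives the monic gcd a − 4.
Cancel a − 4 from numerator and denominator to get the reduced form.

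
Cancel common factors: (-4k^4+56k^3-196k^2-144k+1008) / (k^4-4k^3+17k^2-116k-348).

(-4k^2+40k-84)/(k^2+29)

By polynomial division,
  -4k^4+56k^3-196k^2-144k+1008 = (-4)(k^4-4k^3+17k^2-116k-348) + (40k^3-128k^2-608k-384)
  k^4-4k^3+17k^2-116k-348 = ((1/40)k-1/50)(40k^3-128k^2-608k-384) + ((741/25)k^2-(2964/25)k-8892/25)
  40k^3-128k^2-608k-384 = ((1000/741)k+800/741)((741/25)k^2-(2964/25)k-8892/25) + (0)
Last nonzero remainder: (741/25)k^2-(2964/25)k-8892/25. Dividing through by 741/25 gives the monic gcd k^2-4k-12.
Cancel k^2-4k-12 from numerator and denominator to get the reduced form.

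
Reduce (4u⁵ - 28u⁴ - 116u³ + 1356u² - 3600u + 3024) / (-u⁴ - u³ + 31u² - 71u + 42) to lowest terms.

(-4u² + 36u - 72)/(u - 1)

Apply the Euclidean algorithm:
  4u⁵ - 28u⁴ - 116u³ + 1356u² - 3600u + 3024 = (-4u + 32)(-u⁴ - u³ + 31u² - 71u + 42) + (40u³ + 80u² - 1160u + 1680)
  -u⁴ - u³ + 31u² - 71u + 42 = (-(1/40)u + 1/40)(40u³ + 80u² - 1160u + 1680) + (0)
Last nonzero remainder: 40u³ + 80u² - 1160u + 1680. Dividing through by 40 gives the monic gcd u³ + 2u² - 29u + 42.
Cancel u³ + 2u² - 29u + 42 from numerator and denominator to get the reduced form.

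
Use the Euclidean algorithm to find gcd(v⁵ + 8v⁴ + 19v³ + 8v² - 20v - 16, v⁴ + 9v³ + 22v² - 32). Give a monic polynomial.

Euclidean algorithm in ℚ[v]:
  v⁵ + 8v⁴ + 19v³ + 8v² - 20v - 16 = (v - 1)(v⁴ + 9v³ + 22v² - 32) + (6v³ + 30v² + 12v - 48)
  v⁴ + 9v³ + 22v² - 32 = ((1/6)v + 2/3)(6v³ + 30v² + 12v - 48) + (0)
Last nonzero remainder: 6v³ + 30v² + 12v - 48. Dividing through by 6 gives the monic gcd v³ + 5v² + 2v - 8.

v³ + 5v² + 2v - 8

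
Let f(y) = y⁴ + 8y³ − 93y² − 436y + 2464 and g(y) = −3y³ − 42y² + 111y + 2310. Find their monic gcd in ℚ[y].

Repeated division with remainder:
  y⁴ + 8y³ − 93y² − 436y + 2464 = (−(1/3)y + 2)(−3y³ − 42y² + 111y + 2310) + (28y² + 112y − 2156)
  −3y³ − 42y² + 111y + 2310 = (−(3/28)y − 15/14)(28y² + 112y − 2156) + (0)
Last nonzero remainder: 28y² + 112y − 2156. Dividing through by 28 gives the monic gcd y² + 4y − 77.

y² + 4y − 77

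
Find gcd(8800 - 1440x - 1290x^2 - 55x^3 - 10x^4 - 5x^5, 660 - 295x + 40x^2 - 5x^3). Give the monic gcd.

44 - 5x + x^2

By polynomial division,
  -5x^5 - 10x^4 - 55x^3 - 1290x^2 - 1440x + 8800 = (x^2 + 10x + 32)(-5x^3 + 40x^2 - 295x + 660) + (-280x^2 + 1400x - 12320)
  -5x^3 + 40x^2 - 295x + 660 = ((1/56)x - 3/56)(-280x^2 + 1400x - 12320) + (0)
Last nonzero remainder: -280x^2 + 1400x - 12320. Dividing through by -280 gives the monic gcd x^2 - 5x + 44.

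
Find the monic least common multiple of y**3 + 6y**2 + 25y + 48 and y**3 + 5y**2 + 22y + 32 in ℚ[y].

Repeated division with remainder:
  y**3 + 6y**2 + 25y + 48 = (y**3 + 5y**2 + 22y + 32) + (y**2 + 3y + 16)
  y**3 + 5y**2 + 22y + 32 = (y + 2)(y**2 + 3y + 16) + (0)
The last nonzero remainder y**2 + 3y + 16 is already monic.
Then lcm(f, g) = f·g / gcd(f, g); expanding and making the result monic gives the answer.

y**4 + 8y**3 + 37y**2 + 98y + 96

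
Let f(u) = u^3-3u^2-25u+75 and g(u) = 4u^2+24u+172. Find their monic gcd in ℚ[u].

Euclidean algorithm in ℚ[u]:
  u^3-3u^2-25u+75 = ((1/4)u-9/4)(4u^2+24u+172) + (-14u+462)
  4u^2+24u+172 = (-(2/7)u-78/7)(-14u+462) + (5320)
  -14u+462 = (-(1/380)u+33/380)(5320) + (0)
The last nonzero remainder is the constant 5320, so the polynomials are coprime and gcd = 1.

1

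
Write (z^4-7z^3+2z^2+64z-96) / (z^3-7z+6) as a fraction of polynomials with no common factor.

Repeated division with remainder:
  z^4-7z^3+2z^2+64z-96 = (z-7)(z^3-7z+6) + (9z^2+9z-54)
  z^3-7z+6 = ((1/9)z-1/9)(9z^2+9z-54) + (0)
Last nonzero remainder: 9z^2+9z-54. Dividing through by 9 gives the monic gcd z^2+z-6.
Cancel z^2+z-6 from numerator and denominator to get the reduced form.

(z^2-8z+16)/(z-1)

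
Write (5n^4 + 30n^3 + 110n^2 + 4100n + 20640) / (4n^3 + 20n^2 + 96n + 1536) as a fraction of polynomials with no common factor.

Apply the Euclidean algorithm:
  5n^4 + 30n^3 + 110n^2 + 4100n + 20640 = ((5/4)n + 5/4)(4n^3 + 20n^2 + 96n + 1536) + (−35n^2 + 2060n + 18720)
  4n^3 + 20n^2 + 96n + 1536 = (−(4/35)n − 1788/245)(−35n^2 + 2060n + 18720) + ((846192/49)n + 6769536/49)
  −35n^2 + 2060n + 18720 = (−(1715/846192)n + 9555/70516)((846192/49)n + 6769536/49) + (0)
Last nonzero remainder: (846192/49)n + 6769536/49. Dividing through by 846192/49 gives the monic gcd n + 8.
Cancel n + 8 from numerator and denominator to get the reduced form.

(5n^3 − 10n^2 + 190n + 2580)/(4n^2 − 12n + 192)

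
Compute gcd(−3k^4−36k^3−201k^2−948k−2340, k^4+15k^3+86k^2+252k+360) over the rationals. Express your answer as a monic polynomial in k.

k^2+11k+30

Euclidean algorithm in ℚ[k]:
  −3k^4−36k^3−201k^2−948k−2340 = (−3)(k^4+15k^3+86k^2+252k+360) + (9k^3+57k^2−192k−1260)
  k^4+15k^3+86k^2+252k+360 = ((1/9)k+26/27)(9k^3+57k^2−192k−1260) + ((472/9)k^2+(5192/9)k+4720/3)
  9k^3+57k^2−192k−1260 = ((81/472)k−189/236)((472/9)k^2+(5192/9)k+4720/3) + (0)
Last nonzero remainder: (472/9)k^2+(5192/9)k+4720/3. Dividing through by 472/9 gives the monic gcd k^2+11k+30.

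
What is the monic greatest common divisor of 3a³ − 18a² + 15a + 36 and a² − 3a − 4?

a² − 3a − 4

Repeated division with remainder:
  3a³ − 18a² + 15a + 36 = (3a − 9)(a² − 3a − 4) + (0)
The last nonzero remainder a² − 3a − 4 is already monic.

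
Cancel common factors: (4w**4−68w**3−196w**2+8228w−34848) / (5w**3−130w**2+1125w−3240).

Euclidean algorithm in ℚ[w]:
  4w**4−68w**3−196w**2+8228w−34848 = ((4/5)w+36/5)(5w**3−130w**2+1125w−3240) + (−160w**2+2720w−11520)
  5w**3−130w**2+1125w−3240 = (−(1/32)w+9/32)(−160w**2+2720w−11520) + (0)
Last nonzero remainder: −160w**2+2720w−11520. Dividing through by −160 gives the monic gcd w**2−17w+72.
Cancel w**2−17w+72 from numerator and denominator to get the reduced form.

(4w**2−484)/(5w−45)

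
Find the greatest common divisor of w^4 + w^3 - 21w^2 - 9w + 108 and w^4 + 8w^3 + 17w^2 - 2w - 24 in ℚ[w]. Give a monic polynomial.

Euclidean algorithm in ℚ[w]:
  w^4 + w^3 - 21w^2 - 9w + 108 = (w^4 + 8w^3 + 17w^2 - 2w - 24) + (-7w^3 - 38w^2 - 7w + 132)
  w^4 + 8w^3 + 17w^2 - 2w - 24 = (-(1/7)w - 18/49)(-7w^3 - 38w^2 - 7w + 132) + ((100/49)w^2 + (100/7)w + 1200/49)
  -7w^3 - 38w^2 - 7w + 132 = (-(343/100)w + 539/100)((100/49)w^2 + (100/7)w + 1200/49) + (0)
Last nonzero remainder: (100/49)w^2 + (100/7)w + 1200/49. Dividing through by 100/49 gives the monic gcd w^2 + 7w + 12.

w^2 + 7w + 12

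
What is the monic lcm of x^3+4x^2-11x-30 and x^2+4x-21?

Repeated division with remainder:
  x^3+4x^2-11x-30 = (x)(x^2+4x-21) + (10x-30)
  x^2+4x-21 = ((1/10)x+7/10)(10x-30) + (0)
Last nonzero remainder: 10x-30. Dividing through by 10 gives the monic gcd x-3.
Then lcm(f, g) = f·g / gcd(f, g); expanding and making the result monic gives the answer.

x^4+11x^3+17x^2-107x-210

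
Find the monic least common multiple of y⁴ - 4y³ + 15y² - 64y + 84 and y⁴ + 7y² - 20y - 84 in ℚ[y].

Euclidean algorithm in ℚ[y]:
  y⁴ - 4y³ + 15y² - 64y + 84 = (y⁴ + 7y² - 20y - 84) + (-4y³ + 8y² - 44y + 168)
  y⁴ + 7y² - 20y - 84 = (-(1/4)y - 1/2)(-4y³ + 8y² - 44y + 168) + (0)
Last nonzero remainder: -4y³ + 8y² - 44y + 168. Dividing through by -4 gives the monic gcd y³ - 2y² + 11y - 42.
Then lcm(f, g) = f·g / gcd(f, g); expanding and making the result monic gives the answer.

y⁵ - 2y⁴ + 7y³ - 34y² - 44y + 168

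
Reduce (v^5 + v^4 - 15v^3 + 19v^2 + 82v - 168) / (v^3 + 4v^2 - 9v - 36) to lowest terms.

Apply the Euclidean algorithm:
  v^5 + v^4 - 15v^3 + 19v^2 + 82v - 168 = (v^2 - 3v + 6)(v^3 + 4v^2 - 9v - 36) + (4v^2 + 28v + 48)
  v^3 + 4v^2 - 9v - 36 = ((1/4)v - 3/4)(4v^2 + 28v + 48) + (0)
Last nonzero remainder: 4v^2 + 28v + 48. Dividing through by 4 gives the monic gcd v^2 + 7v + 12.
Cancel v^2 + 7v + 12 from numerator and denominator to get the reduced form.

(v^3 - 6v^2 + 15v - 14)/(v - 3)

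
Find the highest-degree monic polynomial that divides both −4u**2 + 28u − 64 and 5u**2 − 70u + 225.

1

Repeated division with remainder:
  −4u**2 + 28u − 64 = (−4/5)(5u**2 − 70u + 225) + (−28u + 116)
  5u**2 − 70u + 225 = (−(5/28)u + 345/196)(−28u + 116) + (1020/49)
  −28u + 116 = (−(343/255)u + 1421/255)(1020/49) + (0)
The last nonzero remainder is the constant 1020/49, so the polynomials are coprime and gcd = 1.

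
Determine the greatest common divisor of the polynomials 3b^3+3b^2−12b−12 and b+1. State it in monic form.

b+1

Euclidean algorithm in ℚ[b]:
  3b^3+3b^2−12b−12 = (3b^2−12)(b+1) + (0)
The last nonzero remainder b+1 is already monic.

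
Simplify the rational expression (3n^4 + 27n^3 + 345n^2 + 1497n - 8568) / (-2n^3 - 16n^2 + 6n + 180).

(-3n^3 - 36n^2 - 453n - 2856)/(2n^2 + 22n + 60)

Euclidean algorithm in ℚ[n]:
  3n^4 + 27n^3 + 345n^2 + 1497n - 8568 = (-(3/2)n - 3/2)(-2n^3 - 16n^2 + 6n + 180) + (330n^2 + 1776n - 8298)
  -2n^3 - 16n^2 + 6n + 180 = (-(1/165)n - 48/3025)(330n^2 + 1776n - 8298) + (-(48732/3025)n + 146196/3025)
  330n^2 + 1776n - 8298 = (-(166375/8122)n - 1394525/8122)(-(48732/3025)n + 146196/3025) + (0)
Last nonzero remainder: -(48732/3025)n + 146196/3025. Dividing through by -48732/3025 gives the monic gcd n - 3.
Cancel n - 3 from numerator and denominator to get the reduced form.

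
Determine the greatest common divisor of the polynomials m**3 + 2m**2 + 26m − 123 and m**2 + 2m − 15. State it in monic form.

Repeated division with remainder:
  m**3 + 2m**2 + 26m − 123 = (m)(m**2 + 2m − 15) + (41m − 123)
  m**2 + 2m − 15 = ((1/41)m + 5/41)(41m − 123) + (0)
Last nonzero remainder: 41m − 123. Dividing through by 41 gives the monic gcd m − 3.

m − 3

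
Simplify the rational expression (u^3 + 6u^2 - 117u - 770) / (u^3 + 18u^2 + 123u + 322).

By polynomial division,
  u^3 + 6u^2 - 117u - 770 = (u^3 + 18u^2 + 123u + 322) + (-12u^2 - 240u - 1092)
  u^3 + 18u^2 + 123u + 322 = (-(1/12)u + 1/6)(-12u^2 - 240u - 1092) + (72u + 504)
  -12u^2 - 240u - 1092 = (-(1/6)u - 13/6)(72u + 504) + (0)
Last nonzero remainder: 72u + 504. Dividing through by 72 gives the monic gcd u + 7.
Cancel u + 7 from numerator and denominator to get the reduced form.

(u^2 - u - 110)/(u^2 + 11u + 46)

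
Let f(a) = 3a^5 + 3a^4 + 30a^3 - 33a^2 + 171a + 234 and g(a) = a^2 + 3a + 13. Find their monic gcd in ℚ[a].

Euclidean algorithm in ℚ[a]:
  3a^5 + 3a^4 + 30a^3 - 33a^2 + 171a + 234 = (3a^3 - 6a^2 + 9a + 18)(a^2 + 3a + 13) + (0)
The last nonzero remainder a^2 + 3a + 13 is already monic.

a^2 + 3a + 13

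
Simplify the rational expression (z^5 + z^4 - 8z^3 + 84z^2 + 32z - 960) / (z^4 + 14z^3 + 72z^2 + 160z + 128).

Repeated division with remainder:
  z^5 + z^4 - 8z^3 + 84z^2 + 32z - 960 = (z - 13)(z^4 + 14z^3 + 72z^2 + 160z + 128) + (102z^3 + 860z^2 + 1984z + 704)
  z^4 + 14z^3 + 72z^2 + 160z + 128 = ((1/102)z + 142/2601)(102z^3 + 860z^2 + 1984z + 704) + ((14560/2601)z^2 + (116480/2601)z + 232960/2601)
  102z^3 + 860z^2 + 1984z + 704 = ((132651/7280)z + 28611/3640)((14560/2601)z^2 + (116480/2601)z + 232960/2601) + (0)
Last nonzero remainder: (14560/2601)z^2 + (116480/2601)z + 232960/2601. Dividing through by 14560/2601 gives the monic gcd z^2 + 8z + 16.
Cancel z^2 + 8z + 16 from numerator and denominator to get the reduced form.

(z^3 - 7z^2 + 32z - 60)/(z^2 + 6z + 8)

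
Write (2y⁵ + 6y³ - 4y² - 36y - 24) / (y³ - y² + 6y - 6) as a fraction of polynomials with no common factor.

Euclidean algorithm in ℚ[y]:
  2y⁵ + 6y³ - 4y² - 36y - 24 = (2y² + 2y - 4)(y³ - y² + 6y - 6) + (-8y² - 48)
  y³ - y² + 6y - 6 = (-(1/8)y + 1/8)(-8y² - 48) + (0)
Last nonzero remainder: -8y² - 48. Dividing through by -8 gives the monic gcd y² + 6.
Cancel y² + 6 from numerator and denominator to get the reduced form.

(2y³ - 6y - 4)/(y - 1)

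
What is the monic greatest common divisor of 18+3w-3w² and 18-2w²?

Repeated division with remainder:
  -3w²+3w+18 = (3/2)(-2w²+18) + (3w-9)
  -2w²+18 = (-(2/3)w-2)(3w-9) + (0)
Last nonzero remainder: 3w-9. Dividing through by 3 gives the monic gcd w-3.

-3+w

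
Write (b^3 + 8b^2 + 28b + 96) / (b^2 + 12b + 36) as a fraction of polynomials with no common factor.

Euclidean algorithm in ℚ[b]:
  b^3 + 8b^2 + 28b + 96 = (b - 4)(b^2 + 12b + 36) + (40b + 240)
  b^2 + 12b + 36 = ((1/40)b + 3/20)(40b + 240) + (0)
Last nonzero remainder: 40b + 240. Dividing through by 40 gives the monic gcd b + 6.
Cancel b + 6 from numerator and denominator to get the reduced form.

(b^2 + 2b + 16)/(b + 6)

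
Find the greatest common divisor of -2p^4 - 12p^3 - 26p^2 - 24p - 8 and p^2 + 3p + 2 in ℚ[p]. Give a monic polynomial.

p^2 + 3p + 2

Apply the Euclidean algorithm:
  -2p^4 - 12p^3 - 26p^2 - 24p - 8 = (-2p^2 - 6p - 4)(p^2 + 3p + 2) + (0)
The last nonzero remainder p^2 + 3p + 2 is already monic.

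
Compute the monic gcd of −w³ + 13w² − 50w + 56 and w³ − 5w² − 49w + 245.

w − 7

By polynomial division,
  −w³ + 13w² − 50w + 56 = (−1)(w³ − 5w² − 49w + 245) + (8w² − 99w + 301)
  w³ − 5w² − 49w + 245 = ((1/8)w + 59/64)(8w² − 99w + 301) + ((297/64)w − 2079/64)
  8w² − 99w + 301 = ((512/297)w − 2752/297)((297/64)w − 2079/64) + (0)
Last nonzero remainder: (297/64)w − 2079/64. Dividing through by 297/64 gives the monic gcd w − 7.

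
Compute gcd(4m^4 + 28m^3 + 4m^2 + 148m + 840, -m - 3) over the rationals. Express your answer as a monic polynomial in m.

m + 3

Repeated division with remainder:
  4m^4 + 28m^3 + 4m^2 + 148m + 840 = (-4m^3 - 16m^2 + 44m - 280)(-m - 3) + (0)
Last nonzero remainder: -m - 3. Dividing through by -1 gives the monic gcd m + 3.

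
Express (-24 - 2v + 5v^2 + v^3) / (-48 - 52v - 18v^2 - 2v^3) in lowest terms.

(2 - v)/(4 + 2v)

Euclidean algorithm in ℚ[v]:
  v^3 + 5v^2 - 2v - 24 = (-1/2)(-2v^3 - 18v^2 - 52v - 48) + (-4v^2 - 28v - 48)
  -2v^3 - 18v^2 - 52v - 48 = ((1/2)v + 1)(-4v^2 - 28v - 48) + (0)
Last nonzero remainder: -4v^2 - 28v - 48. Dividing through by -4 gives the monic gcd v^2 + 7v + 12.
Cancel v^2 + 7v + 12 from numerator and denominator to get the reduced form.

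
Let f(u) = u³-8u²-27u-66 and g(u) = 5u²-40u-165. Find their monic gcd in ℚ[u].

By polynomial division,
  u³-8u²-27u-66 = ((1/5)u)(5u²-40u-165) + (6u-66)
  5u²-40u-165 = ((5/6)u+5/2)(6u-66) + (0)
Last nonzero remainder: 6u-66. Dividing through by 6 gives the monic gcd u-11.

u-11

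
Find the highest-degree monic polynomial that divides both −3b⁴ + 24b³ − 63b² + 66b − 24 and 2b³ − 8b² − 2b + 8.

b² − 5b + 4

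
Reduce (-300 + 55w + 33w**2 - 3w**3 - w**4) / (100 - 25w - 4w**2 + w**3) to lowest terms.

(15 - 2w - w**2)/(-5 + w)

Apply the Euclidean algorithm:
  -w**4 - 3w**3 + 33w**2 + 55w - 300 = (-w - 7)(w**3 - 4w**2 - 25w + 100) + (-20w**2 - 20w + 400)
  w**3 - 4w**2 - 25w + 100 = (-(1/20)w + 1/4)(-20w**2 - 20w + 400) + (0)
Last nonzero remainder: -20w**2 - 20w + 400. Dividing through by -20 gives the monic gcd w**2 + w - 20.
Cancel w**2 + w - 20 from numerator and denominator to get the reduced form.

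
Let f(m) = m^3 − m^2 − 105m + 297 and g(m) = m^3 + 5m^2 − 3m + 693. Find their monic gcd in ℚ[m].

m + 11

Euclidean algorithm in ℚ[m]:
  m^3 − m^2 − 105m + 297 = (m^3 + 5m^2 − 3m + 693) + (−6m^2 − 102m − 396)
  m^3 + 5m^2 − 3m + 693 = (−(1/6)m + 2)(−6m^2 − 102m − 396) + (135m + 1485)
  −6m^2 − 102m − 396 = (−(2/45)m − 4/15)(135m + 1485) + (0)
Last nonzero remainder: 135m + 1485. Dividing through by 135 gives the monic gcd m + 11.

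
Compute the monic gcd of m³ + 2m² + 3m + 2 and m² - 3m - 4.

m + 1

By polynomial division,
  m³ + 2m² + 3m + 2 = (m + 5)(m² - 3m - 4) + (22m + 22)
  m² - 3m - 4 = ((1/22)m - 2/11)(22m + 22) + (0)
Last nonzero remainder: 22m + 22. Dividing through by 22 gives the monic gcd m + 1.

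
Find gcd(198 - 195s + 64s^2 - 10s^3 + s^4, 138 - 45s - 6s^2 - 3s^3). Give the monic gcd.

Repeated division with remainder:
  s^4 - 10s^3 + 64s^2 - 195s + 198 = (-(1/3)s + 4)(-3s^3 - 6s^2 - 45s + 138) + (73s^2 + 31s - 354)
  -3s^3 - 6s^2 - 45s + 138 = (-(3/73)s - 345/5329)(73s^2 + 31s - 354) + (-(306636/5329)s + 613272/5329)
  73s^2 + 31s - 354 = (-(389017/306636)s - 314411/102212)(-(306636/5329)s + 613272/5329) + (0)
Last nonzero remainder: -(306636/5329)s + 613272/5329. Dividing through by -306636/5329 gives the monic gcd s - 2.

-2 + s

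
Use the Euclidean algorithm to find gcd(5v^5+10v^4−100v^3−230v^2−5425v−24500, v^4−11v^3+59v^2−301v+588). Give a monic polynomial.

v^3−8v^2+35v−196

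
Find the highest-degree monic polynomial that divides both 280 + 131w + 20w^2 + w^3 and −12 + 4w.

1

Repeated division with remainder:
  w^3 + 20w^2 + 131w + 280 = ((1/4)w^2 + (23/4)w + 50)(4w − 12) + (880)
  4w − 12 = ((1/220)w − 3/220)(880) + (0)
The last nonzero remainder is the constant 880, so the polynomials are coprime and gcd = 1.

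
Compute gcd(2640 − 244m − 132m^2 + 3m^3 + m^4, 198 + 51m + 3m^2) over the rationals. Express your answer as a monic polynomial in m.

Euclidean algorithm in ℚ[m]:
  m^4 + 3m^3 − 132m^2 − 244m + 2640 = ((1/3)m^2 − (14/3)m + 40/3)(3m^2 + 51m + 198) + (0)
Last nonzero remainder: 3m^2 + 51m + 198. Dividing through by 3 gives the monic gcd m^2 + 17m + 66.

66 + 17m + m^2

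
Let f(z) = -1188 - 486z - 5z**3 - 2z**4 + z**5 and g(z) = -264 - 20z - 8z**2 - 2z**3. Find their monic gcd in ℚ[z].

22 - 2z + z**2

Euclidean algorithm in ℚ[z]:
  z**5 - 2z**4 - 5z**3 - 486z - 1188 = (-(1/2)z**2 + 3z - 9/2)(-2z**3 - 8z**2 - 20z - 264) + (-108z**2 + 216z - 2376)
  -2z**3 - 8z**2 - 20z - 264 = ((1/54)z + 1/9)(-108z**2 + 216z - 2376) + (0)
Last nonzero remainder: -108z**2 + 216z - 2376. Dividing through by -108 gives the monic gcd z**2 - 2z + 22.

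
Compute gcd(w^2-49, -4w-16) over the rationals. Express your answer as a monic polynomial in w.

1

By polynomial division,
  w^2-49 = (-(1/4)w+1)(-4w-16) + (-33)
  -4w-16 = ((4/33)w+16/33)(-33) + (0)
The last nonzero remainder is the constant -33, so the polynomials are coprime and gcd = 1.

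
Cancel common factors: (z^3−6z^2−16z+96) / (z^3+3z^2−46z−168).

(z^2−10z+24)/(z^2−z−42)

Repeated division with remainder:
  z^3−6z^2−16z+96 = (z^3+3z^2−46z−168) + (−9z^2+30z+264)
  z^3+3z^2−46z−168 = (−(1/9)z−19/27)(−9z^2+30z+264) + ((40/9)z+160/9)
  −9z^2+30z+264 = (−(81/40)z+297/20)((40/9)z+160/9) + (0)
Last nonzero remainder: (40/9)z+160/9. Dividing through by 40/9 gives the monic gcd z+4.
Cancel z+4 from numerator and denominator to get the reduced form.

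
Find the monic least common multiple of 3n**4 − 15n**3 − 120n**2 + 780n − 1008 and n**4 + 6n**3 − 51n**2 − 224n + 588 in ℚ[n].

n**5 + 2n**4 − 75n**3 − 20n**2 + 1484n − 2352

By polynomial division,
  3n**4 − 15n**3 − 120n**2 + 780n − 1008 = (3)(n**4 + 6n**3 − 51n**2 − 224n + 588) + (−33n**3 + 33n**2 + 1452n − 2772)
  n**4 + 6n**3 − 51n**2 − 224n + 588 = (−(1/33)n − 7/33)(−33n**3 + 33n**2 + 1452n − 2772) + (0)
Last nonzero remainder: −33n**3 + 33n**2 + 1452n − 2772. Dividing through by −33 gives the monic gcd n**3 − n**2 − 44n + 84.
Then lcm(f, g) = f·g / gcd(f, g); expanding and making the result monic gives the answer.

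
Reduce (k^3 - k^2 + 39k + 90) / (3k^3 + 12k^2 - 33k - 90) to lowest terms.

(k^2 - 3k + 45)/(3k^2 + 6k - 45)

Euclidean algorithm in ℚ[k]:
  k^3 - k^2 + 39k + 90 = (1/3)(3k^3 + 12k^2 - 33k - 90) + (-5k^2 + 50k + 120)
  3k^3 + 12k^2 - 33k - 90 = (-(3/5)k - 42/5)(-5k^2 + 50k + 120) + (459k + 918)
  -5k^2 + 50k + 120 = (-(5/459)k + 20/153)(459k + 918) + (0)
Last nonzero remainder: 459k + 918. Dividing through by 459 gives the monic gcd k + 2.
Cancel k + 2 from numerator and denominator to get the reduced form.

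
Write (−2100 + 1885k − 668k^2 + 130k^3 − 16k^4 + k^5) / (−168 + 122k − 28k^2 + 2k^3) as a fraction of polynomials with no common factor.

By polynomial division,
  k^5 − 16k^4 + 130k^3 − 668k^2 + 1885k − 2100 = ((1/2)k^2 − k + 41/2)(2k^3 − 28k^2 + 122k − 168) + (112k^2 − 784k + 1344)
  2k^3 − 28k^2 + 122k − 168 = ((1/56)k − 1/8)(112k^2 − 784k + 1344) + (0)
Last nonzero remainder: 112k^2 − 784k + 1344. Dividing through by 112 gives the monic gcd k^2 − 7k + 12.
Cancel k^2 − 7k + 12 from numerator and denominator to get the reduced form.

(−175 + 55k − 9k^2 + k^3)/(−14 + 2k)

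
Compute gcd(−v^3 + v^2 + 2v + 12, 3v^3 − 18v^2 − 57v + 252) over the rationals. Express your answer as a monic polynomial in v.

v − 3

Apply the Euclidean algorithm:
  −v^3 + v^2 + 2v + 12 = (−1/3)(3v^3 − 18v^2 − 57v + 252) + (−5v^2 − 17v + 96)
  3v^3 − 18v^2 − 57v + 252 = (−(3/5)v + 141/25)(−5v^2 − 17v + 96) + ((2412/25)v − 7236/25)
  −5v^2 − 17v + 96 = (−(125/2412)v − 200/603)((2412/25)v − 7236/25) + (0)
Last nonzero remainder: (2412/25)v − 7236/25. Dividing through by 2412/25 gives the monic gcd v − 3.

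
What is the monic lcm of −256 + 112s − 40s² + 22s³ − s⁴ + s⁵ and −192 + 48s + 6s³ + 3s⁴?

Euclidean algorithm in ℚ[s]:
  s⁵ − s⁴ + 22s³ − 40s² + 112s − 256 = ((1/3)s − 1)(3s⁴ + 6s³ + 48s − 192) + (28s³ − 56s² + 224s − 448)
  3s⁴ + 6s³ + 48s − 192 = ((3/28)s + 3/7)(28s³ − 56s² + 224s − 448) + (0)
Last nonzero remainder: 28s³ − 56s² + 224s − 448. Dividing through by 28 gives the monic gcd s³ − 2s² + 8s − 16.
Then lcm(f, g) = f·g / gcd(f, g); expanding and making the result monic gives the answer.

−1024 + 192s − 48s² + 48s³ + 18s⁴ + 3s⁵ + s⁶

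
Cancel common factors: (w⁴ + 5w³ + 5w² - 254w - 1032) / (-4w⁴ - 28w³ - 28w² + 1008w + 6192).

(-w - 4)/(4w + 24)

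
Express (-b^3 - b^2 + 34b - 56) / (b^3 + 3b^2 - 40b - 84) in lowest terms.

(-b^2 + 6b - 8)/(b^2 - 4b - 12)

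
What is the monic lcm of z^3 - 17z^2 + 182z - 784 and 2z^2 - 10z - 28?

z^4 - 15z^3 + 148z^2 - 420z - 1568

Euclidean algorithm in ℚ[z]:
  z^3 - 17z^2 + 182z - 784 = ((1/2)z - 6)(2z^2 - 10z - 28) + (136z - 952)
  2z^2 - 10z - 28 = ((1/68)z + 1/34)(136z - 952) + (0)
Last nonzero remainder: 136z - 952. Dividing through by 136 gives the monic gcd z - 7.
Then lcm(f, g) = f·g / gcd(f, g); expanding and making the result monic gives the answer.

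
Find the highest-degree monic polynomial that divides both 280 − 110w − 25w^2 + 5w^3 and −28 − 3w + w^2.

Euclidean algorithm in ℚ[w]:
  5w^3 − 25w^2 − 110w + 280 = (5w − 10)(w^2 − 3w − 28) + (0)
The last nonzero remainder w^2 − 3w − 28 is already monic.

−28 − 3w + w^2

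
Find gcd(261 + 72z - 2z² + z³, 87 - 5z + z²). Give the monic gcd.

Repeated division with remainder:
  z³ - 2z² + 72z + 261 = (z + 3)(z² - 5z + 87) + (0)
The last nonzero remainder z² - 5z + 87 is already monic.

87 - 5z + z²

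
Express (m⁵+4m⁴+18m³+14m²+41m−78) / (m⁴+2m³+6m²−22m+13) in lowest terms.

(m²+m+6)/(m−1)

Euclidean algorithm in ℚ[m]:
  m⁵+4m⁴+18m³+14m²+41m−78 = (m+2)(m⁴+2m³+6m²−22m+13) + (8m³+24m²+72m−104)
  m⁴+2m³+6m²−22m+13 = ((1/8)m−1/8)(8m³+24m²+72m−104) + (0)
Last nonzero remainder: 8m³+24m²+72m−104. Dividing through by 8 gives the monic gcd m³+3m²+9m−13.
Cancel m³+3m²+9m−13 from numerator and denominator to get the reduced form.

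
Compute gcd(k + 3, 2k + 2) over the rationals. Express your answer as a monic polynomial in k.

1

By polynomial division,
  k + 3 = (1/2)(2k + 2) + (2)
  2k + 2 = (k + 1)(2) + (0)
The last nonzero remainder is the constant 2, so the polynomials are coprime and gcd = 1.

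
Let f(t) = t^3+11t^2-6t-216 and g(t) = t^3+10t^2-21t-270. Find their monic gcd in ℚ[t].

Repeated division with remainder:
  t^3+11t^2-6t-216 = (t^3+10t^2-21t-270) + (t^2+15t+54)
  t^3+10t^2-21t-270 = (t-5)(t^2+15t+54) + (0)
The last nonzero remainder t^2+15t+54 is already monic.

t^2+15t+54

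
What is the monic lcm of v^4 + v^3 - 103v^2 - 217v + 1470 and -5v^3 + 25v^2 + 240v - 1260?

v^6 - 11v^5 - 79v^4 + 1055v^3 + 366v^2 - 25452v + 52920

Repeated division with remainder:
  v^4 + v^3 - 103v^2 - 217v + 1470 = (-(1/5)v - 6/5)(-5v^3 + 25v^2 + 240v - 1260) + (-25v^2 - 181v - 42)
  -5v^3 + 25v^2 + 240v - 1260 = ((1/5)v - 306/125)(-25v^2 - 181v - 42) + (-(24336/125)v - 170352/125)
  -25v^2 - 181v - 42 = ((3125/24336)v + 125/4056)(-(24336/125)v - 170352/125) + (0)
Last nonzero remainder: -(24336/125)v - 170352/125. Dividing through by -24336/125 gives the monic gcd v + 7.
Then lcm(f, g) = f·g / gcd(f, g); expanding and making the result monic gives the answer.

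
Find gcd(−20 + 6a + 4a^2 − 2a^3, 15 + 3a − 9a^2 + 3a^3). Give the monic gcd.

Apply the Euclidean algorithm:
  −2a^3 + 4a^2 + 6a − 20 = (−2/3)(3a^3 − 9a^2 + 3a + 15) + (−2a^2 + 8a − 10)
  3a^3 − 9a^2 + 3a + 15 = (−(3/2)a − 3/2)(−2a^2 + 8a − 10) + (0)
Last nonzero remainder: −2a^2 + 8a − 10. Dividing through by −2 gives the monic gcd a^2 − 4a + 5.

5 − 4a + a^2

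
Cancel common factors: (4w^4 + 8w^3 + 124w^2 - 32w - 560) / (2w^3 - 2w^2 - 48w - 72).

Repeated division with remainder:
  4w^4 + 8w^3 + 124w^2 - 32w - 560 = (2w + 6)(2w^3 - 2w^2 - 48w - 72) + (232w^2 + 400w - 128)
  2w^3 - 2w^2 - 48w - 72 = ((1/116)w - 79/3364)(232w^2 + 400w - 128) + (-(31540/841)w - 63080/841)
  232w^2 + 400w - 128 = (-(48778/7885)w + 13456/7885)(-(31540/841)w - 63080/841) + (0)
Last nonzero remainder: -(31540/841)w - 63080/841. Dividing through by -31540/841 gives the monic gcd w + 2.
Cancel w + 2 from numerator and denominator to get the reduced form.

(2w^3 + 62w - 140)/(w^2 - 3w - 18)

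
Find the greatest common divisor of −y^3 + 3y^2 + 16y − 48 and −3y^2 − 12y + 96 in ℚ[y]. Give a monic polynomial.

y − 4

By polynomial division,
  −y^3 + 3y^2 + 16y − 48 = ((1/3)y − 7/3)(−3y^2 − 12y + 96) + (−44y + 176)
  −3y^2 − 12y + 96 = ((3/44)y + 6/11)(−44y + 176) + (0)
Last nonzero remainder: −44y + 176. Dividing through by −44 gives the monic gcd y − 4.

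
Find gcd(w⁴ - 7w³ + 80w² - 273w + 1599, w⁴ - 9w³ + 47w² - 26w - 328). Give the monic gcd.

w² - 7w + 41

Euclidean algorithm in ℚ[w]:
  w⁴ - 7w³ + 80w² - 273w + 1599 = (w⁴ - 9w³ + 47w² - 26w - 328) + (2w³ + 33w² - 247w + 1927)
  w⁴ - 9w³ + 47w² - 26w - 328 = ((1/2)w - 51/4)(2w³ + 33w² - 247w + 1927) + ((2365/4)w² - (16555/4)w + 96965/4)
  2w³ + 33w² - 247w + 1927 = ((8/2365)w + 188/2365)((2365/4)w² - (16555/4)w + 96965/4) + (0)
Last nonzero remainder: (2365/4)w² - (16555/4)w + 96965/4. Dividing through by 2365/4 gives the monic gcd w² - 7w + 41.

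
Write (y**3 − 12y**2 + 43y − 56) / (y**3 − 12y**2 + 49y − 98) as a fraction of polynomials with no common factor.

(y**2 − 5y + 8)/(y**2 − 5y + 14)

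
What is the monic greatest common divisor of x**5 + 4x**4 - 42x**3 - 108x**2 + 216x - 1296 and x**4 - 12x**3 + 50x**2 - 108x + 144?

By polynomial division,
  x**5 + 4x**4 - 42x**3 - 108x**2 + 216x - 1296 = (x + 16)(x**4 - 12x**3 + 50x**2 - 108x + 144) + (100x**3 - 800x**2 + 1800x - 3600)
  x**4 - 12x**3 + 50x**2 - 108x + 144 = ((1/100)x - 1/25)(100x**3 - 800x**2 + 1800x - 3600) + (0)
Last nonzero remainder: 100x**3 - 800x**2 + 1800x - 3600. Dividing through by 100 gives the monic gcd x**3 - 8x**2 + 18x - 36.

x**3 - 8x**2 + 18x - 36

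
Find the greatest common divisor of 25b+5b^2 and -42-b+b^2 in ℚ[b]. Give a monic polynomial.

1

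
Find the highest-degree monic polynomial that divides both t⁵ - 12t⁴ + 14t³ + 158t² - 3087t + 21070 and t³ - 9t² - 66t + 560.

By polynomial division,
  t⁵ - 12t⁴ + 14t³ + 158t² - 3087t + 21070 = (t² - 3t + 53)(t³ - 9t² - 66t + 560) + (-123t² + 2091t - 8610)
  t³ - 9t² - 66t + 560 = (-(1/123)t - 8/123)(-123t² + 2091t - 8610) + (0)
Last nonzero remainder: -123t² + 2091t - 8610. Dividing through by -123 gives the monic gcd t² - 17t + 70.

t² - 17t + 70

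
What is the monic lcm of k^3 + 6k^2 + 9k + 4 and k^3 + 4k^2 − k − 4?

Euclidean algorithm in ℚ[k]:
  k^3 + 6k^2 + 9k + 4 = (k^3 + 4k^2 − k − 4) + (2k^2 + 10k + 8)
  k^3 + 4k^2 − k − 4 = ((1/2)k − 1/2)(2k^2 + 10k + 8) + (0)
Last nonzero remainder: 2k^2 + 10k + 8. Dividing through by 2 gives the monic gcd k^2 + 5k + 4.
Then lcm(f, g) = f·g / gcd(f, g); expanding and making the result monic gives the answer.

k^4 + 5k^3 + 3k^2 − 5k − 4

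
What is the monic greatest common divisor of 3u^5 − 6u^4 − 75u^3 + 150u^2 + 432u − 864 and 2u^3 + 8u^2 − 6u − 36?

Repeated division with remainder:
  3u^5 − 6u^4 − 75u^3 + 150u^2 + 432u − 864 = ((3/2)u^2 − 9u + 3)(2u^3 + 8u^2 − 6u − 36) + (126u^2 + 126u − 756)
  2u^3 + 8u^2 − 6u − 36 = ((1/63)u + 1/21)(126u^2 + 126u − 756) + (0)
Last nonzero remainder: 126u^2 + 126u − 756. Dividing through by 126 gives the monic gcd u^2 + u − 6.

u^2 + u − 6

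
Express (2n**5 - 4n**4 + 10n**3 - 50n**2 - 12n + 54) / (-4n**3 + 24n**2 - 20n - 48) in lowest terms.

Repeated division with remainder:
  2n**5 - 4n**4 + 10n**3 - 50n**2 - 12n + 54 = (-(1/2)n**2 - 2n - 12)(-4n**3 + 24n**2 - 20n - 48) + (174n**2 - 348n - 522)
  -4n**3 + 24n**2 - 20n - 48 = (-(2/87)n + 8/87)(174n**2 - 348n - 522) + (0)
Last nonzero remainder: 174n**2 - 348n - 522. Dividing through by 174 gives the monic gcd n**2 - 2n - 3.
Cancel n**2 - 2n - 3 from numerator and denominator to get the reduced form.

(-n**3 - 8n + 9)/(2n - 8)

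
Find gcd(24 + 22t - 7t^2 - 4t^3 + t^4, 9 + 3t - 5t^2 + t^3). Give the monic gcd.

Euclidean algorithm in ℚ[t]:
  t^4 - 4t^3 - 7t^2 + 22t + 24 = (t + 1)(t^3 - 5t^2 + 3t + 9) + (-5t^2 + 10t + 15)
  t^3 - 5t^2 + 3t + 9 = (-(1/5)t + 3/5)(-5t^2 + 10t + 15) + (0)
Last nonzero remainder: -5t^2 + 10t + 15. Dividing through by -5 gives the monic gcd t^2 - 2t - 3.

-3 - 2t + t^2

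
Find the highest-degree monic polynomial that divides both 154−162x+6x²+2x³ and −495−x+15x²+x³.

11+x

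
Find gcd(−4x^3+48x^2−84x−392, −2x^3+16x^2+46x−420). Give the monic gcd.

Euclidean algorithm in ℚ[x]:
  −4x^3+48x^2−84x−392 = (2)(−2x^3+16x^2+46x−420) + (16x^2−176x+448)
  −2x^3+16x^2+46x−420 = (−(1/8)x−3/8)(16x^2−176x+448) + (36x−252)
  16x^2−176x+448 = ((4/9)x−16/9)(36x−252) + (0)
Last nonzero remainder: 36x−252. Dividing through by 36 gives the monic gcd x−7.

x−7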